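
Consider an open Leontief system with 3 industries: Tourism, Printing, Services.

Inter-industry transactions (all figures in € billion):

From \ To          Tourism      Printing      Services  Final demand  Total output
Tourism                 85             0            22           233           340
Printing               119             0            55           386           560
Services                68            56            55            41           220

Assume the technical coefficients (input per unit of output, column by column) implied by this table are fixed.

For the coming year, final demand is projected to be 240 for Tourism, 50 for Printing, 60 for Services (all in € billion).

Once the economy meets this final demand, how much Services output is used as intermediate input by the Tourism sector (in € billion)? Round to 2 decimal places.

Technical coefficients a_ij = z_ij / X_j:
  a_TT = 85/340 = 0.25, a_PT = 119/340 = 0.35, a_ST = 68/340 = 0.20
  a_TP = 0/560 = 0.00, a_PP = 0/560 = 0.00, a_SP = 56/560 = 0.10
  a_TS = 22/220 = 0.10, a_PS = 55/220 = 0.25, a_SS = 55/220 = 0.25
I − A =
  [   0.75     0.00    -0.10]
  [  -0.35     1.00    -0.25]
  [  -0.20    -0.10     0.75]
Cofactors of I−A, C_ij = (−1)^(i+j)·(minor ij) (rows/columns in the sector order above):
  C_11 = (1.00)(0.75) − (-0.25)(-0.10) = 0.7250
  C_12 = −[(-0.35)(0.75) − (-0.25)(-0.20)] = 0.3125
  C_13 = (-0.35)(-0.10) − (1.00)(-0.20) = 0.2350
  C_21 = −[(0.00)(0.75) − (-0.10)(-0.10)] = 0.0100
  C_22 = (0.75)(0.75) − (-0.10)(-0.20) = 0.5425
  C_23 = −[(0.75)(-0.10) − (0.00)(-0.20)] = 0.0750
  C_31 = (0.00)(-0.25) − (-0.10)(1.00) = 0.1000
  C_32 = −[(0.75)(-0.25) − (-0.10)(-0.35)] = 0.2225
  C_33 = (0.75)(1.00) − (0.00)(-0.35) = 0.7500
det(I−A) = Σ_j (I−A)_1j·C_1j = (0.75)(0.7250) + (0.00)(0.3125) + (-0.10)(0.2350) = 0.52025
adj(I−A) = Cᵀ =
  [ 0.7250   0.0100   0.1000]
  [ 0.3125   0.5425   0.2225]
  [ 0.2350   0.0750   0.7500]
(I − A)⁻¹ = adj(I−A) / det(I−A) ≈
  [   1.3936     0.0192     0.1922]
  [   0.6007     1.0428     0.4277]
  [   0.4517     0.1442     1.4416]
First solve x = (I − A)⁻¹ d = adj(I−A)·d / det(I−A); in particular x_T = (0.7250·240 + 0.0100·50 + 0.1000·60) / 0.52025 = 180.50 / 0.52025 ≈ 346.9486.
Intermediate flow from S to T: z_ST = a_ST · x_T = 0.20 × 180.50 / 0.52025 = 36.10 / 0.52025 ≈ 69.39.

z_ST = 69.39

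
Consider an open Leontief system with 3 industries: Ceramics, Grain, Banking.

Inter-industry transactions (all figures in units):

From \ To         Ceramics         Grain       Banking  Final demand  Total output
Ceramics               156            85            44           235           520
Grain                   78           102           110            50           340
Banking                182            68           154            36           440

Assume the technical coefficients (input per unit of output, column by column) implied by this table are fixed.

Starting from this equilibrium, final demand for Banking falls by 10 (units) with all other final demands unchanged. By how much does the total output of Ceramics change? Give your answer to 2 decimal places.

Technical coefficients a_ij = z_ij / X_j:
  a_11 = 156/520 = 0.30, a_21 = 78/520 = 0.15, a_31 = 182/520 = 0.35
  a_12 = 85/340 = 0.25, a_22 = 102/340 = 0.30, a_32 = 68/340 = 0.20
  a_13 = 44/440 = 0.10, a_23 = 110/440 = 0.25, a_33 = 154/440 = 0.35
I − A =
  [   0.70    -0.25    -0.10]
  [  -0.15     0.70    -0.25]
  [  -0.35    -0.20     0.65]
Cofactors of I−A, C_ij = (−1)^(i+j)·(minor ij) (rows/columns in the sector order above):
  C_11 = (0.70)(0.65) − (-0.25)(-0.20) = 0.4050
  C_12 = −[(-0.15)(0.65) − (-0.25)(-0.35)] = 0.1850
  C_13 = (-0.15)(-0.20) − (0.70)(-0.35) = 0.2750
  C_21 = −[(-0.25)(0.65) − (-0.10)(-0.20)] = 0.1825
  C_22 = (0.70)(0.65) − (-0.10)(-0.35) = 0.4200
  C_23 = −[(0.70)(-0.20) − (-0.25)(-0.35)] = 0.2275
  C_31 = (-0.25)(-0.25) − (-0.10)(0.70) = 0.1325
  C_32 = −[(0.70)(-0.25) − (-0.10)(-0.15)] = 0.1900
  C_33 = (0.70)(0.70) − (-0.25)(-0.15) = 0.4525
det(I−A) = Σ_j (I−A)_1j·C_1j = (0.70)(0.4050) + (-0.25)(0.1850) + (-0.10)(0.2750) = 0.20975
adj(I−A) = Cᵀ =
  [ 0.4050   0.1825   0.1325]
  [ 0.1850   0.4200   0.1900]
  [ 0.2750   0.2275   0.4525]
(I − A)⁻¹ = adj(I−A) / det(I−A) ≈
  [   1.9309     0.8701     0.6317]
  [   0.8820     2.0024     0.9058]
  [   1.3111     1.0846     2.1573]
Δx = (I − A)⁻¹ Δd with Δd having -10 in the Banking component and 0 elsewhere.
So Δx_1 = L_13 · (-10), where L_13 = adj(I−A)_13 / det(I−A) = 0.1325 / 0.20975.
Δx_1 = 0.1325 × (-10) / 0.20975 = -1.325 / 0.20975 ≈ -6.32.

Δx_1 = -6.32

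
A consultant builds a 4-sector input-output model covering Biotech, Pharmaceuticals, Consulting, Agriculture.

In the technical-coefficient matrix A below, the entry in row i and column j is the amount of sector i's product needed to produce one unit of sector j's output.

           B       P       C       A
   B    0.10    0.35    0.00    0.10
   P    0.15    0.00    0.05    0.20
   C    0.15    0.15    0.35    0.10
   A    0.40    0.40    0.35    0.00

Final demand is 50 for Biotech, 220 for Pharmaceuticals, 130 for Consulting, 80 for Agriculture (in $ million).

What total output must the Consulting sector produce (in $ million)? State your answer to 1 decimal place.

I − A =
  [   0.90    -0.35     0.00    -0.10]
  [  -0.15     1.00    -0.05    -0.20]
  [  -0.15    -0.15     0.65    -0.10]
  [  -0.40    -0.40    -0.35     1.00]
Compute the cofactors C_ij = (−1)^(i+j)·(3×3 minor ij) of I−A; the adjugate is their transpose:
adj(I−A) = Cᵀ =
  [ 0.543000   0.246500   0.079000   0.111500]
  [ 0.164250   0.522250   0.111250   0.132000]
  [ 0.218500   0.237500   0.701500   0.139500]
  [ 0.359375   0.390625   0.321625   0.541500]
det(I−A) = Σ_j (I−A)_1j·C_1j = (0.90)(0.543000) + (-0.35)(0.164250) + (0.00)(0.218500) + (-0.10)(0.359375) = 0.395275
(I − A)⁻¹ = adj(I−A) / det(I−A) ≈
  [   1.3737     0.6236     0.1999     0.2821]
  [   0.4155     1.3212     0.2814     0.3339]
  [   0.5528     0.6008     1.7747     0.3529]
  [   0.9092     0.9882     0.8137     1.3699]
x = (I − A)⁻¹ d = adj(I−A)·d / det(I−A), with det(I−A) = 0.395275:
  x_B = (0.543000·50 + 0.246500·220 + 0.079000·130 + 0.111500·80) / 0.395275 = 100.57 / 0.395275 ≈ 254.4
  x_P = (0.164250·50 + 0.522250·220 + 0.111250·130 + 0.132000·80) / 0.395275 = 148.13 / 0.395275 ≈ 374.8
  x_C = (0.218500·50 + 0.237500·220 + 0.701500·130 + 0.139500·80) / 0.395275 = 165.53 / 0.395275 ≈ 418.8
  x_A = (0.359375·50 + 0.390625·220 + 0.321625·130 + 0.541500·80) / 0.395275 = 189.0375 / 0.395275 ≈ 478.2

x_C = 418.8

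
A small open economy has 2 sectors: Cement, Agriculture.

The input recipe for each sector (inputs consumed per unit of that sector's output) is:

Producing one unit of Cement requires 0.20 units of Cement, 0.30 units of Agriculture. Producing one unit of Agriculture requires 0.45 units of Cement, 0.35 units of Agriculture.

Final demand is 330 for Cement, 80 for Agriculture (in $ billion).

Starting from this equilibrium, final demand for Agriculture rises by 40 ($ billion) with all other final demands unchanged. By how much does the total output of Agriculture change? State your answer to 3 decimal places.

I − A =
  [   0.80    -0.45]
  [  -0.30     0.65]
det(I−A) = (0.80)(0.65) − (-0.45)(-0.30) = 0.3850
adj(I−A) = [[0.65, 0.45], [0.30, 0.80]]
(I − A)⁻¹ = adj(I−A) / det(I−A) ≈
  [   1.6883     1.1688]
  [   0.7792     2.0779]
Δx = (I − A)⁻¹ Δd with Δd having +40 in the Agriculture component and 0 elsewhere.
So Δx_A = L_AA · (+40), where L_AA = adj(I−A)_AA / det(I−A) = 0.80 / 0.3850.
Δx_A = 0.80 × (+40) / 0.3850 = 32.00 / 0.3850 ≈ 83.117.

Δx_A = 83.117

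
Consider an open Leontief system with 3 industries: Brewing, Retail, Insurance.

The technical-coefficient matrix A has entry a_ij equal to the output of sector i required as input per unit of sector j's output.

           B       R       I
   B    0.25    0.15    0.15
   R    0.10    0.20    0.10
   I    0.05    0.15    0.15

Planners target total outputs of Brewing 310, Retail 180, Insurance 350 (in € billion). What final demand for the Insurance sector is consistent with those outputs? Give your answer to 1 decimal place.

d_I = 255.0

I − A =
  [   0.75    -0.15    -0.15]
  [  -0.10     0.80    -0.10]
  [  -0.05    -0.15     0.85]
d = (I − A) x:
  d_B = (+0.75)·310 + (-0.15)·180 + (-0.15)·350 = 153.0
  d_R = (-0.10)·310 + (+0.80)·180 + (-0.10)·350 = 78.0
  d_I = (-0.05)·310 + (-0.15)·180 + (+0.85)·350 = 255.0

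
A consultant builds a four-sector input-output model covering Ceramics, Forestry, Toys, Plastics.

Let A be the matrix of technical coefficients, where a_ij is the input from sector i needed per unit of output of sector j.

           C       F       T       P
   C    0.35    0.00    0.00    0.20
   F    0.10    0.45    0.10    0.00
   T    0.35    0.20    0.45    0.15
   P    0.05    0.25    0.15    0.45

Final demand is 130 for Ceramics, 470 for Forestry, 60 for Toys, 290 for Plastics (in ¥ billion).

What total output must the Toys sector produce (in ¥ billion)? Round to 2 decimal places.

x_T = 1400.91

I − A =
  [   0.65     0.00     0.00    -0.20]
  [  -0.10     0.55    -0.10     0.00]
  [  -0.35    -0.20     0.55    -0.15]
  [  -0.05    -0.25    -0.15     0.55]
Compute the cofactors C_ij = (−1)^(i+j)·(3×3 minor ij) of I−A; the adjugate is their transpose:
adj(I−A) = Cᵀ =
  [ 0.139250   0.033500   0.021500   0.056500]
  [ 0.048000   0.166000   0.037750   0.027750]
  [ 0.124750   0.111375   0.186125   0.096125]
  [ 0.068500   0.108875   0.069875   0.183625]
det(I−A) = Σ_j (I−A)_1j·C_1j = (0.65)(0.139250) + (0.00)(0.048000) + (0.00)(0.124750) + (-0.20)(0.068500) = 0.0768125
(I − A)⁻¹ = adj(I−A) / det(I−A) ≈
  [   1.8129     0.4361     0.2799     0.7356]
  [   0.6249     2.1611     0.4915     0.3613]
  [   1.6241     1.4500     2.4231     1.2514]
  [   0.8918     1.4174     0.9097     2.3906]
x = (I − A)⁻¹ d = adj(I−A)·d / det(I−A), with det(I−A) = 0.0768125:
  x_C = (0.139250·130 + 0.033500·470 + 0.021500·60 + 0.056500·290) / 0.0768125 = 51.5225 / 0.0768125 ≈ 670.76
  x_F = (0.048000·130 + 0.166000·470 + 0.037750·60 + 0.027750·290) / 0.0768125 = 94.5725 / 0.0768125 ≈ 1231.21
  x_T = (0.124750·130 + 0.111375·470 + 0.186125·60 + 0.096125·290) / 0.0768125 = 107.6075 / 0.0768125 ≈ 1400.91
  x_P = (0.068500·130 + 0.108875·470 + 0.069875·60 + 0.183625·290) / 0.0768125 = 117.52 / 0.0768125 ≈ 1529.96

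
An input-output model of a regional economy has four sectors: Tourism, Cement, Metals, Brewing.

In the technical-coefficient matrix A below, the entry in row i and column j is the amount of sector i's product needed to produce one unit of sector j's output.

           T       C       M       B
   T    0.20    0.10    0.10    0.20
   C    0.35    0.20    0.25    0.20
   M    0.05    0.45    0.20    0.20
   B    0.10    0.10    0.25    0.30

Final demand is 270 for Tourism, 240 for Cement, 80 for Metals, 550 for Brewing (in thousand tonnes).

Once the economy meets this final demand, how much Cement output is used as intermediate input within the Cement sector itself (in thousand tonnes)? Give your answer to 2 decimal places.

I − A =
  [   0.80    -0.10    -0.10    -0.20]
  [  -0.35     0.80    -0.25    -0.20]
  [  -0.05    -0.45     0.80    -0.20]
  [  -0.10    -0.10    -0.25     0.70]
Compute the cofactors C_ij = (−1)^(i+j)·(3×3 minor ij) of I−A; the adjugate is their transpose:
adj(I−A) = Cᵀ =
  [ 0.285750   0.123000   0.121500   0.151500]
  [ 0.210750   0.384000   0.219000   0.232500]
  [ 0.169250   0.265500   0.382500   0.233500]
  [ 0.131375   0.167250   0.185250   0.373000]
det(I−A) = Σ_j (I−A)_1j·C_1j = (0.80)(0.285750) + (-0.10)(0.210750) + (-0.10)(0.169250) + (-0.20)(0.131375) = 0.164325
(I − A)⁻¹ = adj(I−A) / det(I−A) ≈
  [   1.7389     0.7485     0.7394     0.9220]
  [   1.2825     2.3368     1.3327     1.4149]
  [   1.0300     1.6157     2.3277     1.4210]
  [   0.7995     1.0178     1.1273     2.2699]
First solve x = (I − A)⁻¹ d = adj(I−A)·d / det(I−A); in particular x_C = (0.210750·270 + 0.384000·240 + 0.219000·80 + 0.232500·550) / 0.164325 = 294.4575 / 0.164325 ≈ 1791.9215.
Intermediate flow from C to C: z_CC = a_CC · x_C = 0.20 × 294.4575 / 0.164325 = 58.8915 / 0.164325 ≈ 358.38.

z_CC = 358.38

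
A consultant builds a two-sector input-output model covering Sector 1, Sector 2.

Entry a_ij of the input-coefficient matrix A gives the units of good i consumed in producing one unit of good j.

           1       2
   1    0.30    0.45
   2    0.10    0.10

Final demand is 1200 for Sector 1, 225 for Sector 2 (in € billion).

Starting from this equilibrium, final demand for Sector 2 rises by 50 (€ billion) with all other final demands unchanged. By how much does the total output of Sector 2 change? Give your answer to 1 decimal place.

Δx_2 = 59.8

I − A =
  [   0.70    -0.45]
  [  -0.10     0.90]
det(I−A) = (0.70)(0.90) − (-0.45)(-0.10) = 0.5850
adj(I−A) = [[0.90, 0.45], [0.10, 0.70]]
(I − A)⁻¹ = adj(I−A) / det(I−A) ≈
  [   1.5385     0.7692]
  [   0.1709     1.1966]
Δx = (I − A)⁻¹ Δd with Δd having +50 in the Sector 2 component and 0 elsewhere.
So Δx_2 = L_22 · (+50), where L_22 = adj(I−A)_22 / det(I−A) = 0.70 / 0.5850.
Δx_2 = 0.70 × (+50) / 0.5850 = 35.00 / 0.5850 ≈ 59.8.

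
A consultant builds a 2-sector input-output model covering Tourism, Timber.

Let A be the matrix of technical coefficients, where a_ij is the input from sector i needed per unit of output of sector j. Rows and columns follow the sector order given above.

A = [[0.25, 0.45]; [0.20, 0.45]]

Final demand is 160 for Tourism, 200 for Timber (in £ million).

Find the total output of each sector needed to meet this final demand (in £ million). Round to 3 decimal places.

x_1 = 551.938, x_2 = 564.341

I − A =
  [   0.75    -0.45]
  [  -0.20     0.55]
det(I−A) = (0.75)(0.55) − (-0.45)(-0.20) = 0.3225
adj(I−A) = [[0.55, 0.45], [0.20, 0.75]]
(I − A)⁻¹ = adj(I−A) / det(I−A) ≈
  [   1.7054     1.3953]
  [   0.6202     2.3256]
x = (I − A)⁻¹ d = adj(I−A)·d / det(I−A), with det(I−A) = 0.3225:
  x_1 = (0.55·160 + 0.45·200) / 0.3225 = 178.00 / 0.3225 ≈ 551.938
  x_2 = (0.20·160 + 0.75·200) / 0.3225 = 182.00 / 0.3225 ≈ 564.341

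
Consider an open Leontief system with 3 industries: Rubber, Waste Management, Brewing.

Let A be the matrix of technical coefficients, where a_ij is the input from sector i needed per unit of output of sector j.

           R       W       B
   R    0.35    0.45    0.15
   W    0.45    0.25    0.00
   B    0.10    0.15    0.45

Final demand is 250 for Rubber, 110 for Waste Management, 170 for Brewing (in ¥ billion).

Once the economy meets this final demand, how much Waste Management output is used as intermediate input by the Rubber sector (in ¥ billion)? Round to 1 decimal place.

I − A =
  [   0.65    -0.45    -0.15]
  [  -0.45     0.75     0.00]
  [  -0.10    -0.15     0.55]
Cofactors of I−A, C_ij = (−1)^(i+j)·(minor ij) (rows/columns in the sector order above):
  C_11 = (0.75)(0.55) − (0.00)(-0.15) = 0.4125
  C_12 = −[(-0.45)(0.55) − (0.00)(-0.10)] = 0.2475
  C_13 = (-0.45)(-0.15) − (0.75)(-0.10) = 0.1425
  C_21 = −[(-0.45)(0.55) − (-0.15)(-0.15)] = 0.2700
  C_22 = (0.65)(0.55) − (-0.15)(-0.10) = 0.3425
  C_23 = −[(0.65)(-0.15) − (-0.45)(-0.10)] = 0.1425
  C_31 = (-0.45)(0.00) − (-0.15)(0.75) = 0.1125
  C_32 = −[(0.65)(0.00) − (-0.15)(-0.45)] = 0.0675
  C_33 = (0.65)(0.75) − (-0.45)(-0.45) = 0.2850
det(I−A) = Σ_j (I−A)_1j·C_1j = (0.65)(0.4125) + (-0.45)(0.2475) + (-0.15)(0.1425) = 0.135375
adj(I−A) = Cᵀ =
  [ 0.4125   0.2700   0.1125]
  [ 0.2475   0.3425   0.0675]
  [ 0.1425   0.1425   0.2850]
(I − A)⁻¹ = adj(I−A) / det(I−A) ≈
  [   3.0471     1.9945     0.8310]
  [   1.8283     2.5300     0.4986]
  [   1.0526     1.0526     2.1053]
First solve x = (I − A)⁻¹ d = adj(I−A)·d / det(I−A); in particular x_R = (0.4125·250 + 0.2700·110 + 0.1125·170) / 0.135375 = 151.95 / 0.135375 ≈ 1122.438.
Intermediate flow from W to R: z_WR = a_WR · x_R = 0.45 × 151.95 / 0.135375 = 68.3775 / 0.135375 ≈ 505.1.

z_WR = 505.1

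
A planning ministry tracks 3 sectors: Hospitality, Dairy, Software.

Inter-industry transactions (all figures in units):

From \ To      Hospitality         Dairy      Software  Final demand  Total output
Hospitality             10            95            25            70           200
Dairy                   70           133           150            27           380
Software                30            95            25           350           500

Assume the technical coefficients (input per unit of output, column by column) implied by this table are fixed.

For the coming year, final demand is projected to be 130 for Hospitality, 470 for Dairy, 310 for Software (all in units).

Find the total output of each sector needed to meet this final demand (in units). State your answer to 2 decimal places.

Technical coefficients a_ij = z_ij / X_j:
  a_HH = 10/200 = 0.05, a_DH = 70/200 = 0.35, a_SH = 30/200 = 0.15
  a_HD = 95/380 = 0.25, a_DD = 133/380 = 0.35, a_SD = 95/380 = 0.25
  a_HS = 25/500 = 0.05, a_DS = 150/500 = 0.30, a_SS = 25/500 = 0.05
I − A =
  [   0.95    -0.25    -0.05]
  [  -0.35     0.65    -0.30]
  [  -0.15    -0.25     0.95]
Cofactors of I−A, C_ij = (−1)^(i+j)·(minor ij) (rows/columns in the sector order above):
  C_11 = (0.65)(0.95) − (-0.30)(-0.25) = 0.5425
  C_12 = −[(-0.35)(0.95) − (-0.30)(-0.15)] = 0.3775
  C_13 = (-0.35)(-0.25) − (0.65)(-0.15) = 0.1850
  C_21 = −[(-0.25)(0.95) − (-0.05)(-0.25)] = 0.2500
  C_22 = (0.95)(0.95) − (-0.05)(-0.15) = 0.8950
  C_23 = −[(0.95)(-0.25) − (-0.25)(-0.15)] = 0.2750
  C_31 = (-0.25)(-0.30) − (-0.05)(0.65) = 0.1075
  C_32 = −[(0.95)(-0.30) − (-0.05)(-0.35)] = 0.3025
  C_33 = (0.95)(0.65) − (-0.25)(-0.35) = 0.5300
det(I−A) = Σ_j (I−A)_1j·C_1j = (0.95)(0.5425) + (-0.25)(0.3775) + (-0.05)(0.1850) = 0.41175
adj(I−A) = Cᵀ =
  [ 0.5425   0.2500   0.1075]
  [ 0.3775   0.8950   0.3025]
  [ 0.1850   0.2750   0.5300]
(I − A)⁻¹ = adj(I−A) / det(I−A) ≈
  [   1.3175     0.6072     0.2611]
  [   0.9168     2.1736     0.7347]
  [   0.4493     0.6679     1.2872]
x = (I − A)⁻¹ d = adj(I−A)·d / det(I−A), with det(I−A) = 0.41175:
  x_H = (0.5425·130 + 0.2500·470 + 0.1075·310) / 0.41175 = 221.35 / 0.41175 ≈ 537.58
  x_D = (0.3775·130 + 0.8950·470 + 0.3025·310) / 0.41175 = 563.50 / 0.41175 ≈ 1368.55
  x_S = (0.1850·130 + 0.2750·470 + 0.5300·310) / 0.41175 = 317.60 / 0.41175 ≈ 771.34

x_H = 537.58, x_D = 1368.55, x_S = 771.34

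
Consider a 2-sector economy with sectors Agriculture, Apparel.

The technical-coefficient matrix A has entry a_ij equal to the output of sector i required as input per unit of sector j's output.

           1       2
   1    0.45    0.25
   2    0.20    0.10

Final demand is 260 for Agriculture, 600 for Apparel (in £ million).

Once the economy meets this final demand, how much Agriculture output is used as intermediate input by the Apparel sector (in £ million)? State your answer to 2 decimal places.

z_12 = 214.61

I − A =
  [   0.55    -0.25]
  [  -0.20     0.90]
det(I−A) = (0.55)(0.90) − (-0.25)(-0.20) = 0.4450
adj(I−A) = [[0.90, 0.25], [0.20, 0.55]]
(I − A)⁻¹ = adj(I−A) / det(I−A) ≈
  [   2.0225     0.5618]
  [   0.4494     1.2360]
First solve x = (I − A)⁻¹ d = adj(I−A)·d / det(I−A); in particular x_2 = (0.20·260 + 0.55·600) / 0.4450 = 382.00 / 0.4450 ≈ 858.4270.
Intermediate flow from 1 to 2: z_12 = a_12 · x_2 = 0.25 × 382.00 / 0.4450 = 95.50 / 0.4450 ≈ 214.61.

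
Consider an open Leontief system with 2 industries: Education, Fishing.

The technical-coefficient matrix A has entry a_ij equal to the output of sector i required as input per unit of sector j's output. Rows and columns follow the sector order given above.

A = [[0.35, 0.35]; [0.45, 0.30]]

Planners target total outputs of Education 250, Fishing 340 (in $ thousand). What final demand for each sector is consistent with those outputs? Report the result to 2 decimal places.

d_E = 43.50, d_F = 125.50

I − A =
  [   0.65    -0.35]
  [  -0.45     0.70]
d = (I − A) x:
  d_E = (+0.65)·250 + (-0.35)·340 = 43.50
  d_F = (-0.45)·250 + (+0.70)·340 = 125.50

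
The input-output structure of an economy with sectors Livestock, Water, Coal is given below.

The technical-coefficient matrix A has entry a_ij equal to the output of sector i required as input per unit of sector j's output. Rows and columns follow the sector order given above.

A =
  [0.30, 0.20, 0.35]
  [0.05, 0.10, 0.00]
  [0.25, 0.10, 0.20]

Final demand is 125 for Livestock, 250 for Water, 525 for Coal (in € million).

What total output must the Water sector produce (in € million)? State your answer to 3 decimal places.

I − A =
  [   0.70    -0.20    -0.35]
  [  -0.05     0.90     0.00]
  [  -0.25    -0.10     0.80]
Cofactors of I−A, C_ij = (−1)^(i+j)·(minor ij) (rows/columns in the sector order above):
  C_11 = (0.90)(0.80) − (0.00)(-0.10) = 0.7200
  C_12 = −[(-0.05)(0.80) − (0.00)(-0.25)] = 0.0400
  C_13 = (-0.05)(-0.10) − (0.90)(-0.25) = 0.2300
  C_21 = −[(-0.20)(0.80) − (-0.35)(-0.10)] = 0.1950
  C_22 = (0.70)(0.80) − (-0.35)(-0.25) = 0.4725
  C_23 = −[(0.70)(-0.10) − (-0.20)(-0.25)] = 0.1200
  C_31 = (-0.20)(0.00) − (-0.35)(0.90) = 0.3150
  C_32 = −[(0.70)(0.00) − (-0.35)(-0.05)] = 0.0175
  C_33 = (0.70)(0.90) − (-0.20)(-0.05) = 0.6200
det(I−A) = Σ_j (I−A)_1j·C_1j = (0.70)(0.7200) + (-0.20)(0.0400) + (-0.35)(0.2300) = 0.4155
adj(I−A) = Cᵀ =
  [ 0.7200   0.1950   0.3150]
  [ 0.0400   0.4725   0.0175]
  [ 0.2300   0.1200   0.6200]
(I − A)⁻¹ = adj(I−A) / det(I−A) ≈
  [   1.7329     0.4693     0.7581]
  [   0.0963     1.1372     0.0421]
  [   0.5535     0.2888     1.4922]
x = (I − A)⁻¹ d = adj(I−A)·d / det(I−A), with det(I−A) = 0.4155:
  x_1 = (0.7200·125 + 0.1950·250 + 0.3150·525) / 0.4155 = 304.125 / 0.4155 ≈ 731.949
  x_2 = (0.0400·125 + 0.4725·250 + 0.0175·525) / 0.4155 = 132.3125 / 0.4155 ≈ 318.442
  x_3 = (0.2300·125 + 0.1200·250 + 0.6200·525) / 0.4155 = 384.25 / 0.4155 ≈ 924.789

x_2 = 318.442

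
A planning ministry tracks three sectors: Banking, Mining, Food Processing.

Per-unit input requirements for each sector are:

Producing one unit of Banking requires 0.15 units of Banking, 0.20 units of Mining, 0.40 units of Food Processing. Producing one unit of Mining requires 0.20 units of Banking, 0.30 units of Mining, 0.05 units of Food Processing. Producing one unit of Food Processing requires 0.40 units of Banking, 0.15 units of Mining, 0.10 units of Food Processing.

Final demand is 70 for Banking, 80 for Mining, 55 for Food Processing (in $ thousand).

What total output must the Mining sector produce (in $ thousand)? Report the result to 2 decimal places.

I − A =
  [   0.85    -0.20    -0.40]
  [  -0.20     0.70    -0.15]
  [  -0.40    -0.05     0.90]
Cofactors of I−A, C_ij = (−1)^(i+j)·(minor ij) (rows/columns in the sector order above):
  C_11 = (0.70)(0.90) − (-0.15)(-0.05) = 0.6225
  C_12 = −[(-0.20)(0.90) − (-0.15)(-0.40)] = 0.2400
  C_13 = (-0.20)(-0.05) − (0.70)(-0.40) = 0.2900
  C_21 = −[(-0.20)(0.90) − (-0.40)(-0.05)] = 0.2000
  C_22 = (0.85)(0.90) − (-0.40)(-0.40) = 0.6050
  C_23 = −[(0.85)(-0.05) − (-0.20)(-0.40)] = 0.1225
  C_31 = (-0.20)(-0.15) − (-0.40)(0.70) = 0.3100
  C_32 = −[(0.85)(-0.15) − (-0.40)(-0.20)] = 0.2075
  C_33 = (0.85)(0.70) − (-0.20)(-0.20) = 0.5550
det(I−A) = Σ_j (I−A)_1j·C_1j = (0.85)(0.6225) + (-0.20)(0.2400) + (-0.40)(0.2900) = 0.365125
adj(I−A) = Cᵀ =
  [ 0.6225   0.2000   0.3100]
  [ 0.2400   0.6050   0.2075]
  [ 0.2900   0.1225   0.5550]
(I − A)⁻¹ = adj(I−A) / det(I−A) ≈
  [   1.7049     0.5478     0.8490]
  [   0.6573     1.6570     0.5683]
  [   0.7942     0.3355     1.5200]
x = (I − A)⁻¹ d = adj(I−A)·d / det(I−A), with det(I−A) = 0.365125:
  x_1 = (0.6225·70 + 0.2000·80 + 0.3100·55) / 0.365125 = 76.625 / 0.365125 ≈ 209.86
  x_2 = (0.2400·70 + 0.6050·80 + 0.2075·55) / 0.365125 = 76.6125 / 0.365125 ≈ 209.83
  x_3 = (0.2900·70 + 0.1225·80 + 0.5550·55) / 0.365125 = 60.625 / 0.365125 ≈ 166.04

x_2 = 209.83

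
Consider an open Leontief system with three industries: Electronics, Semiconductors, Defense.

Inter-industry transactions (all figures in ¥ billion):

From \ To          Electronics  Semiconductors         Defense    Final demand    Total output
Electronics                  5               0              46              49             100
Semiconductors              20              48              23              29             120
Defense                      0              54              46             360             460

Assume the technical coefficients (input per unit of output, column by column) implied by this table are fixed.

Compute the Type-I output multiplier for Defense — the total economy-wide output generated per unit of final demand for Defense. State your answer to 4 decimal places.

Technical coefficients a_ij = z_ij / X_j:
  a_11 = 5/100 = 0.05, a_21 = 20/100 = 0.20, a_31 = 0/100 = 0.00
  a_12 = 0/120 = 0.00, a_22 = 48/120 = 0.40, a_32 = 54/120 = 0.45
  a_13 = 46/460 = 0.10, a_23 = 23/460 = 0.05, a_33 = 46/460 = 0.10
I − A =
  [   0.95     0.00    -0.10]
  [  -0.20     0.60    -0.05]
  [   0.00    -0.45     0.90]
Cofactors of I−A, C_ij = (−1)^(i+j)·(minor ij) (rows/columns in the sector order above):
  C_11 = (0.60)(0.90) − (-0.05)(-0.45) = 0.5175
  C_12 = −[(-0.20)(0.90) − (-0.05)(0.00)] = 0.1800
  C_13 = (-0.20)(-0.45) − (0.60)(0.00) = 0.0900
  C_21 = −[(0.00)(0.90) − (-0.10)(-0.45)] = 0.0450
  C_22 = (0.95)(0.90) − (-0.10)(0.00) = 0.8550
  C_23 = −[(0.95)(-0.45) − (0.00)(0.00)] = 0.4275
  C_31 = (0.00)(-0.05) − (-0.10)(0.60) = 0.0600
  C_32 = −[(0.95)(-0.05) − (-0.10)(-0.20)] = 0.0675
  C_33 = (0.95)(0.60) − (0.00)(-0.20) = 0.5700
det(I−A) = Σ_j (I−A)_1j·C_1j = (0.95)(0.5175) + (0.00)(0.1800) + (-0.10)(0.0900) = 0.482625
adj(I−A) = Cᵀ =
  [ 0.5175   0.0450   0.0600]
  [ 0.1800   0.8550   0.0675]
  [ 0.0900   0.4275   0.5700]
(I − A)⁻¹ = adj(I−A) / det(I−A) ≈
  [   1.07226     0.09324     0.12432]
  [   0.37296     1.77156     0.13986]
  [   0.18648     0.88578     1.18104]
The output multiplier for sector j is the column-j sum of the Leontief inverse (I − A)⁻¹ = adj(I−A) / det(I−A).
Column 3 of adj(I−A): (0.0600, 0.0675, 0.5700); det(I−A) = 0.482625.
m_3 = (0.0600 + 0.0675 + 0.5700) / 0.482625 = 0.6975 / 0.482625 ≈ 1.4452.

m_3 = 1.4452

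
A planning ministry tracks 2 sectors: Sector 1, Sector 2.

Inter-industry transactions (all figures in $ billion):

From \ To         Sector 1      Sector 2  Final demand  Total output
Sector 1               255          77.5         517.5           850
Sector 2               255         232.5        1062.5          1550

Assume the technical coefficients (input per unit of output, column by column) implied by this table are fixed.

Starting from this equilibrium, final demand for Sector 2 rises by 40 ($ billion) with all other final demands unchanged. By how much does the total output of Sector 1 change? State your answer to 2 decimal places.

Δx_1 = 3.45

Technical coefficients a_ij = z_ij / X_j:
  a_11 = 255/850 = 0.30, a_21 = 255/850 = 0.30
  a_12 = 77.5/1550 = 0.05, a_22 = 232.5/1550 = 0.15
I − A =
  [   0.70    -0.05]
  [  -0.30     0.85]
det(I−A) = (0.70)(0.85) − (-0.05)(-0.30) = 0.5800
adj(I−A) = [[0.85, 0.05], [0.30, 0.70]]
(I − A)⁻¹ = adj(I−A) / det(I−A) ≈
  [   1.4655     0.0862]
  [   0.5172     1.2069]
Δx = (I − A)⁻¹ Δd with Δd having +40 in the Sector 2 component and 0 elsewhere.
So Δx_1 = L_12 · (+40), where L_12 = adj(I−A)_12 / det(I−A) = 0.05 / 0.5800.
Δx_1 = 0.05 × (+40) / 0.5800 = 2.00 / 0.5800 ≈ 3.45.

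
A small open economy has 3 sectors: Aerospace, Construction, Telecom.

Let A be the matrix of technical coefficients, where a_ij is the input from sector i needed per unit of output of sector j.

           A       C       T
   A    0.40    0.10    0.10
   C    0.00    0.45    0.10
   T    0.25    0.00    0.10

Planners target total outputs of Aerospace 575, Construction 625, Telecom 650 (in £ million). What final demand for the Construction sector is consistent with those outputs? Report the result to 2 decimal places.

I − A =
  [   0.60    -0.10    -0.10]
  [   0.00     0.55    -0.10]
  [  -0.25     0.00     0.90]
d = (I − A) x:
  d_A = (+0.60)·575 + (-0.10)·625 + (-0.10)·650 = 217.50
  d_C = (+0.00)·575 + (+0.55)·625 + (-0.10)·650 = 278.75
  d_T = (-0.25)·575 + (+0.00)·625 + (+0.90)·650 = 441.25

d_C = 278.75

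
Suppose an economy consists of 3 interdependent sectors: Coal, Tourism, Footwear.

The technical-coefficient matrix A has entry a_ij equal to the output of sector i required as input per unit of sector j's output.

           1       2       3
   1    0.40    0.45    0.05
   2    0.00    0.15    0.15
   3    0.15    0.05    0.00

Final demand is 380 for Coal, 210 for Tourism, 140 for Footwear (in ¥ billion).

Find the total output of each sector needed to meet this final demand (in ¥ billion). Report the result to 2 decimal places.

I − A =
  [   0.60    -0.45    -0.05]
  [   0.00     0.85    -0.15]
  [  -0.15    -0.05     1.00]
Cofactors of I−A, C_ij = (−1)^(i+j)·(minor ij) (rows/columns in the sector order above):
  C_11 = (0.85)(1.00) − (-0.15)(-0.05) = 0.8425
  C_12 = −[(0.00)(1.00) − (-0.15)(-0.15)] = 0.0225
  C_13 = (0.00)(-0.05) − (0.85)(-0.15) = 0.1275
  C_21 = −[(-0.45)(1.00) − (-0.05)(-0.05)] = 0.4525
  C_22 = (0.60)(1.00) − (-0.05)(-0.15) = 0.5925
  C_23 = −[(0.60)(-0.05) − (-0.45)(-0.15)] = 0.0975
  C_31 = (-0.45)(-0.15) − (-0.05)(0.85) = 0.1100
  C_32 = −[(0.60)(-0.15) − (-0.05)(0.00)] = 0.0900
  C_33 = (0.60)(0.85) − (-0.45)(0.00) = 0.5100
det(I−A) = Σ_j (I−A)_1j·C_1j = (0.60)(0.8425) + (-0.45)(0.0225) + (-0.05)(0.1275) = 0.4890
adj(I−A) = Cᵀ =
  [ 0.8425   0.4525   0.1100]
  [ 0.0225   0.5925   0.0900]
  [ 0.1275   0.0975   0.5100]
(I − A)⁻¹ = adj(I−A) / det(I−A) ≈
  [   1.7229     0.9254     0.2249]
  [   0.0460     1.2117     0.1840]
  [   0.2607     0.1994     1.0429]
x = (I − A)⁻¹ d = adj(I−A)·d / det(I−A), with det(I−A) = 0.4890:
  x_1 = (0.8425·380 + 0.4525·210 + 0.1100·140) / 0.4890 = 430.575 / 0.4890 ≈ 880.52
  x_2 = (0.0225·380 + 0.5925·210 + 0.0900·140) / 0.4890 = 145.575 / 0.4890 ≈ 297.70
  x_3 = (0.1275·380 + 0.0975·210 + 0.5100·140) / 0.4890 = 140.325 / 0.4890 ≈ 286.96

x_1 = 880.52, x_2 = 297.70, x_3 = 286.96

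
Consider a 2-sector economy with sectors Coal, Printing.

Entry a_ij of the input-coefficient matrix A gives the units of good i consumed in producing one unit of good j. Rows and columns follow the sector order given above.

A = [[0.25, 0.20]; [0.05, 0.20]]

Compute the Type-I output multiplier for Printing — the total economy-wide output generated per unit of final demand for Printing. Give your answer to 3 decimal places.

m_2 = 1.610

I − A =
  [   0.75    -0.20]
  [  -0.05     0.80]
det(I−A) = (0.75)(0.80) − (-0.20)(-0.05) = 0.5900
adj(I−A) = [[0.80, 0.20], [0.05, 0.75]]
(I − A)⁻¹ = adj(I−A) / det(I−A) ≈
  [   1.3559     0.3390]
  [   0.0847     1.2712]
The output multiplier for sector j is the column-j sum of the Leontief inverse (I − A)⁻¹ = adj(I−A) / det(I−A).
Column 2 of adj(I−A): (0.20, 0.75); det(I−A) = 0.5900.
m_2 = (0.20 + 0.75) / 0.5900 = 0.95 / 0.5900 ≈ 1.610.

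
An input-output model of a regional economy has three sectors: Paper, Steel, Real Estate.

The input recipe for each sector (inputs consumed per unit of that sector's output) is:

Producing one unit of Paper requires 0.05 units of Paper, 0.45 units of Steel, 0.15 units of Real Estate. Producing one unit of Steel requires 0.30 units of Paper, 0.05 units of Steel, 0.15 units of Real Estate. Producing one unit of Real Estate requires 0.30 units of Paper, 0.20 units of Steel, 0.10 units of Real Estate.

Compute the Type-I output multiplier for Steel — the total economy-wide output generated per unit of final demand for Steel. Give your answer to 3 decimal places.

m_2 = 2.224

I − A =
  [   0.95    -0.30    -0.30]
  [  -0.45     0.95    -0.20]
  [  -0.15    -0.15     0.90]
Cofactors of I−A, C_ij = (−1)^(i+j)·(minor ij) (rows/columns in the sector order above):
  C_11 = (0.95)(0.90) − (-0.20)(-0.15) = 0.8250
  C_12 = −[(-0.45)(0.90) − (-0.20)(-0.15)] = 0.4350
  C_13 = (-0.45)(-0.15) − (0.95)(-0.15) = 0.2100
  C_21 = −[(-0.30)(0.90) − (-0.30)(-0.15)] = 0.3150
  C_22 = (0.95)(0.90) − (-0.30)(-0.15) = 0.8100
  C_23 = −[(0.95)(-0.15) − (-0.30)(-0.15)] = 0.1875
  C_31 = (-0.30)(-0.20) − (-0.30)(0.95) = 0.3450
  C_32 = −[(0.95)(-0.20) − (-0.30)(-0.45)] = 0.3250
  C_33 = (0.95)(0.95) − (-0.30)(-0.45) = 0.7675
det(I−A) = Σ_j (I−A)_1j·C_1j = (0.95)(0.8250) + (-0.30)(0.4350) + (-0.30)(0.2100) = 0.59025
adj(I−A) = Cᵀ =
  [ 0.8250   0.3150   0.3450]
  [ 0.4350   0.8100   0.3250]
  [ 0.2100   0.1875   0.7675]
(I − A)⁻¹ = adj(I−A) / det(I−A) ≈
  [   1.3977     0.5337     0.5845]
  [   0.7370     1.3723     0.5506]
  [   0.3558     0.3177     1.3003]
The output multiplier for sector j is the column-j sum of the Leontief inverse (I − A)⁻¹ = adj(I−A) / det(I−A).
Column 2 of adj(I−A): (0.3150, 0.8100, 0.1875); det(I−A) = 0.59025.
m_2 = (0.3150 + 0.8100 + 0.1875) / 0.59025 = 1.3125 / 0.59025 ≈ 2.224.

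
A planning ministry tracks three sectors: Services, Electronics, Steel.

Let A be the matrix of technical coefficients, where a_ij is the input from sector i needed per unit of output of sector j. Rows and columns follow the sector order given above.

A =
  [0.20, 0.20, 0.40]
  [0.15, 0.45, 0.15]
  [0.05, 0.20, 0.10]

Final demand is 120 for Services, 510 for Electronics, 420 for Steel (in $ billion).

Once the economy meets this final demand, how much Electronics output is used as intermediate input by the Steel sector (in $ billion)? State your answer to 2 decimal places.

z_23 = 124.40

I − A =
  [   0.80    -0.20    -0.40]
  [  -0.15     0.55    -0.15]
  [  -0.05    -0.20     0.90]
Cofactors of I−A, C_ij = (−1)^(i+j)·(minor ij) (rows/columns in the sector order above):
  C_11 = (0.55)(0.90) − (-0.15)(-0.20) = 0.4650
  C_12 = −[(-0.15)(0.90) − (-0.15)(-0.05)] = 0.1425
  C_13 = (-0.15)(-0.20) − (0.55)(-0.05) = 0.0575
  C_21 = −[(-0.20)(0.90) − (-0.40)(-0.20)] = 0.2600
  C_22 = (0.80)(0.90) − (-0.40)(-0.05) = 0.7000
  C_23 = −[(0.80)(-0.20) − (-0.20)(-0.05)] = 0.1700
  C_31 = (-0.20)(-0.15) − (-0.40)(0.55) = 0.2500
  C_32 = −[(0.80)(-0.15) − (-0.40)(-0.15)] = 0.1800
  C_33 = (0.80)(0.55) − (-0.20)(-0.15) = 0.4100
det(I−A) = Σ_j (I−A)_1j·C_1j = (0.80)(0.4650) + (-0.20)(0.1425) + (-0.40)(0.0575) = 0.3205
adj(I−A) = Cᵀ =
  [ 0.4650   0.2600   0.2500]
  [ 0.1425   0.7000   0.1800]
  [ 0.0575   0.1700   0.4100]
(I − A)⁻¹ = adj(I−A) / det(I−A) ≈
  [   1.4509     0.8112     0.7800]
  [   0.4446     2.1841     0.5616]
  [   0.1794     0.5304     1.2793]
First solve x = (I − A)⁻¹ d = adj(I−A)·d / det(I−A); in particular x_3 = (0.0575·120 + 0.1700·510 + 0.4100·420) / 0.3205 = 265.80 / 0.3205 ≈ 829.3292.
Intermediate flow from 2 to 3: z_23 = a_23 · x_3 = 0.15 × 265.80 / 0.3205 = 39.87 / 0.3205 ≈ 124.40.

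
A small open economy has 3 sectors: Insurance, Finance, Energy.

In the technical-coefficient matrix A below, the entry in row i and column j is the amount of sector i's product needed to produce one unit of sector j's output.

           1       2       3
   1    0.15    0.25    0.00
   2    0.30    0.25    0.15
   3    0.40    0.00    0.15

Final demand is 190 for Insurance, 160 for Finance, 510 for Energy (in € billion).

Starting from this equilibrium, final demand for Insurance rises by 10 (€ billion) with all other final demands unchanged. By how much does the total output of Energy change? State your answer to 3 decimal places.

I − A =
  [   0.85    -0.25     0.00]
  [  -0.30     0.75    -0.15]
  [  -0.40     0.00     0.85]
Cofactors of I−A, C_ij = (−1)^(i+j)·(minor ij) (rows/columns in the sector order above):
  C_11 = (0.75)(0.85) − (-0.15)(0.00) = 0.6375
  C_12 = −[(-0.30)(0.85) − (-0.15)(-0.40)] = 0.3150
  C_13 = (-0.30)(0.00) − (0.75)(-0.40) = 0.3000
  C_21 = −[(-0.25)(0.85) − (0.00)(0.00)] = 0.2125
  C_22 = (0.85)(0.85) − (0.00)(-0.40) = 0.7225
  C_23 = −[(0.85)(0.00) − (-0.25)(-0.40)] = 0.1000
  C_31 = (-0.25)(-0.15) − (0.00)(0.75) = 0.0375
  C_32 = −[(0.85)(-0.15) − (0.00)(-0.30)] = 0.1275
  C_33 = (0.85)(0.75) − (-0.25)(-0.30) = 0.5625
det(I−A) = Σ_j (I−A)_1j·C_1j = (0.85)(0.6375) + (-0.25)(0.3150) + (0.00)(0.3000) = 0.463125
adj(I−A) = Cᵀ =
  [ 0.6375   0.2125   0.0375]
  [ 0.3150   0.7225   0.1275]
  [ 0.3000   0.1000   0.5625]
(I − A)⁻¹ = adj(I−A) / det(I−A) ≈
  [   1.3765     0.4588     0.0810]
  [   0.6802     1.5601     0.2753]
  [   0.6478     0.2159     1.2146]
Δx = (I − A)⁻¹ Δd with Δd having +10 in the Insurance component and 0 elsewhere.
So Δx_3 = L_31 · (+10), where L_31 = adj(I−A)_31 / det(I−A) = 0.3000 / 0.463125.
Δx_3 = 0.3000 × (+10) / 0.463125 = 3.00 / 0.463125 ≈ 6.478.

Δx_3 = 6.478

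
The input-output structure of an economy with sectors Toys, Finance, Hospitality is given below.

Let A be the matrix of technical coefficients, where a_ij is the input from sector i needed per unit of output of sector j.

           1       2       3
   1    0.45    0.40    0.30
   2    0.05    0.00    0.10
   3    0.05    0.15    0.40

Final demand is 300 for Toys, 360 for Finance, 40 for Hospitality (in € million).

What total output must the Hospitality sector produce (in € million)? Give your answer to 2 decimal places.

I − A =
  [   0.55    -0.40    -0.30]
  [  -0.05     1.00    -0.10]
  [  -0.05    -0.15     0.60]
Cofactors of I−A, C_ij = (−1)^(i+j)·(minor ij) (rows/columns in the sector order above):
  C_11 = (1.00)(0.60) − (-0.10)(-0.15) = 0.5850
  C_12 = −[(-0.05)(0.60) − (-0.10)(-0.05)] = 0.0350
  C_13 = (-0.05)(-0.15) − (1.00)(-0.05) = 0.0575
  C_21 = −[(-0.40)(0.60) − (-0.30)(-0.15)] = 0.2850
  C_22 = (0.55)(0.60) − (-0.30)(-0.05) = 0.3150
  C_23 = −[(0.55)(-0.15) − (-0.40)(-0.05)] = 0.1025
  C_31 = (-0.40)(-0.10) − (-0.30)(1.00) = 0.3400
  C_32 = −[(0.55)(-0.10) − (-0.30)(-0.05)] = 0.0700
  C_33 = (0.55)(1.00) − (-0.40)(-0.05) = 0.5300
det(I−A) = Σ_j (I−A)_1j·C_1j = (0.55)(0.5850) + (-0.40)(0.0350) + (-0.30)(0.0575) = 0.2905
adj(I−A) = Cᵀ =
  [ 0.5850   0.2850   0.3400]
  [ 0.0350   0.3150   0.0700]
  [ 0.0575   0.1025   0.5300]
(I − A)⁻¹ = adj(I−A) / det(I−A) ≈
  [   2.0138     0.9811     1.1704]
  [   0.1205     1.0843     0.2410]
  [   0.1979     0.3528     1.8244]
x = (I − A)⁻¹ d = adj(I−A)·d / det(I−A), with det(I−A) = 0.2905:
  x_1 = (0.5850·300 + 0.2850·360 + 0.3400·40) / 0.2905 = 291.70 / 0.2905 ≈ 1004.13
  x_2 = (0.0350·300 + 0.3150·360 + 0.0700·40) / 0.2905 = 126.70 / 0.2905 ≈ 436.14
  x_3 = (0.0575·300 + 0.1025·360 + 0.5300·40) / 0.2905 = 75.35 / 0.2905 ≈ 259.38

x_3 = 259.38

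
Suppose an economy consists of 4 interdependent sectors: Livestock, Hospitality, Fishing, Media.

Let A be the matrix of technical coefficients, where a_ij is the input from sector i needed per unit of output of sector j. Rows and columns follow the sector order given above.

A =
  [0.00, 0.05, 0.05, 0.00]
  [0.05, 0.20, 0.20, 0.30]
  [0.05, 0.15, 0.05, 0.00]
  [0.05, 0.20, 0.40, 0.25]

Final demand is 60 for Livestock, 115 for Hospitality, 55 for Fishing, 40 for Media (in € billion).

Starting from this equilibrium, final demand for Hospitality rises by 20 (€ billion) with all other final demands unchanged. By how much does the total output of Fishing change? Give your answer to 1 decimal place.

Δx_3 = 4.9

I − A =
  [   1.00    -0.05    -0.05     0.00]
  [  -0.05     0.80    -0.20    -0.30]
  [  -0.05    -0.15     0.95     0.00]
  [  -0.05    -0.20    -0.40     0.75]
Compute the cofactors C_ij = (−1)^(i+j)·(3×3 minor ij) of I−A; the adjugate is their transpose:
adj(I−A) = Cᵀ =
  [ 0.472500   0.041250   0.040500   0.016500]
  [ 0.063375   0.710625   0.272625   0.284250]
  [ 0.034875   0.114375   0.537375   0.045750]
  [ 0.067000   0.253250   0.362000   0.724750]
det(I−A) = Σ_j (I−A)_1j·C_1j = (1.00)(0.472500) + (-0.05)(0.063375) + (-0.05)(0.034875) + (0.00)(0.067000) = 0.4675875
(I − A)⁻¹ = adj(I−A) / det(I−A) ≈
  [   1.0105     0.0882     0.0866     0.0353]
  [   0.1355     1.5198     0.5830     0.6079]
  [   0.0746     0.2446     1.1493     0.0978]
  [   0.1433     0.5416     0.7742     1.5500]
Δx = (I − A)⁻¹ Δd with Δd having +20 in the Hospitality component and 0 elsewhere.
So Δx_3 = L_32 · (+20), where L_32 = adj(I−A)_32 / det(I−A) = 0.114375 / 0.4675875.
Δx_3 = 0.114375 × (+20) / 0.4675875 = 2.2875 / 0.4675875 ≈ 4.9.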